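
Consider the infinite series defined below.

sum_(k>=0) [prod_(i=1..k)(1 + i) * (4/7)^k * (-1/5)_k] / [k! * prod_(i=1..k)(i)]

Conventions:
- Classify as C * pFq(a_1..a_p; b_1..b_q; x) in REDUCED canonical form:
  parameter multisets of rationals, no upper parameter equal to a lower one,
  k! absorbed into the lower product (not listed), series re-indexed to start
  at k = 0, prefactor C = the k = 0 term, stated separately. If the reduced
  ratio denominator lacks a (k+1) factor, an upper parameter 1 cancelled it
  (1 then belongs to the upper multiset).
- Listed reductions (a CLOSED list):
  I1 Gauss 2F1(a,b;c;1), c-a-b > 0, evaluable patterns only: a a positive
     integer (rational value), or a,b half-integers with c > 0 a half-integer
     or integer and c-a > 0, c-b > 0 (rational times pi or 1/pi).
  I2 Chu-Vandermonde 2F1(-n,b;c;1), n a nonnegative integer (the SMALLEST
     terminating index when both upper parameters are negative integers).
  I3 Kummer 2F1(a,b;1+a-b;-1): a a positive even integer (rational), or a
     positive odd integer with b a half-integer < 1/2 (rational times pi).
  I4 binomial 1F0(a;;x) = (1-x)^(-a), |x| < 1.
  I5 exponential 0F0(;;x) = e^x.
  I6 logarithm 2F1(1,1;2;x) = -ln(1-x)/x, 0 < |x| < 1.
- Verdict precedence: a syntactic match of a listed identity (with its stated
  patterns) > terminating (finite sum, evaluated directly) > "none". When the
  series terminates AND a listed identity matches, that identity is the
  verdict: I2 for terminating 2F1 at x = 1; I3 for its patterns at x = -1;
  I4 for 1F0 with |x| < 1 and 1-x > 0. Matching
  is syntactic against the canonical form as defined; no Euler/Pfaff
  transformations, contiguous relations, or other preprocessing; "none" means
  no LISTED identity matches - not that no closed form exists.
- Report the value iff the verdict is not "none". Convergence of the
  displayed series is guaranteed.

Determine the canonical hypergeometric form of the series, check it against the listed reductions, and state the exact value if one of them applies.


Prefactor 1, argument 4/7: 2F1 with upper {-1/5, 2} over lower {1}. Verdict: none. No listed pattern accepts 2F1(-1/5, 2; 1; 4/7).

The tell: with t_0 = 1, the product of the first k integers (prefactor 1) is k!.
Term ratio: r(k) = (4/7) * (k-1/5) (k+2) / [(k+1) (k+1)] - poly over poly, x = (4/7) from leading terms; C = 1 at k = 0.


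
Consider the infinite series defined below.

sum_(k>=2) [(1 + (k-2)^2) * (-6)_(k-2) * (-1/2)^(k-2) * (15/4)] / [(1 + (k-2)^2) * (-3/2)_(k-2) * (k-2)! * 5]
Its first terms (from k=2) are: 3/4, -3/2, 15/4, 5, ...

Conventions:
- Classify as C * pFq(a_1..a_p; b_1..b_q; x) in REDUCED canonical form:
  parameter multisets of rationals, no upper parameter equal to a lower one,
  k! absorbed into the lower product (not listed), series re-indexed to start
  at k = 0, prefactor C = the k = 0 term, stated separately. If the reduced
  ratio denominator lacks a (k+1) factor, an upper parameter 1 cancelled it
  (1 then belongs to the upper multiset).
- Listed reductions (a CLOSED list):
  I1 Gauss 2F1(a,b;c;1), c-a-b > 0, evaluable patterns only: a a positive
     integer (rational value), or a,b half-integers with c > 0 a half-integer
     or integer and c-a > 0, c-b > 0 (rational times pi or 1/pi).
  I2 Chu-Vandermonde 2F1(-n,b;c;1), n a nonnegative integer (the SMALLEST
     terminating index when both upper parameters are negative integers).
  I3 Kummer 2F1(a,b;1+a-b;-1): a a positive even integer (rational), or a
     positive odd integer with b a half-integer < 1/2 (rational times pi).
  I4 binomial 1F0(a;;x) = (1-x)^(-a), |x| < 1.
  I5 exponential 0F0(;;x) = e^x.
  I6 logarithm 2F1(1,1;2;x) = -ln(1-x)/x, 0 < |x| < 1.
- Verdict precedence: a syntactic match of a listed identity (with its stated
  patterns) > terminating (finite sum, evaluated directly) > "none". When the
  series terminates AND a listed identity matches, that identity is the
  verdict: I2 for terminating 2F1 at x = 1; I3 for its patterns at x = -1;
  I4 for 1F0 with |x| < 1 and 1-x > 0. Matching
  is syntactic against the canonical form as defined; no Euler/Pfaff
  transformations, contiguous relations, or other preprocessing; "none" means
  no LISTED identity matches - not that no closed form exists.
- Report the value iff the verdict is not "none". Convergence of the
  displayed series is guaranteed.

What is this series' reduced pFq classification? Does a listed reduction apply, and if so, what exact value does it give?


Classification (C = 3/4): 1F1 with upper {-6}, lower {-3/2}, argument x = -1/2. Verdict: terminating - upper -6 stops the sum at k = 6; the 7 terms are added exactly. Exact value: 982/105.

First insight: t_0 being 3/4, the constant factors (C = 3/4, x = -1/2) combine into one prefactor.
Ratio: r(k) = (-1/2) * (k-6) / [(k-3/2) (k+1)] - rational in k. x = (-1/2); t_0 = 3/4; negate the roots.


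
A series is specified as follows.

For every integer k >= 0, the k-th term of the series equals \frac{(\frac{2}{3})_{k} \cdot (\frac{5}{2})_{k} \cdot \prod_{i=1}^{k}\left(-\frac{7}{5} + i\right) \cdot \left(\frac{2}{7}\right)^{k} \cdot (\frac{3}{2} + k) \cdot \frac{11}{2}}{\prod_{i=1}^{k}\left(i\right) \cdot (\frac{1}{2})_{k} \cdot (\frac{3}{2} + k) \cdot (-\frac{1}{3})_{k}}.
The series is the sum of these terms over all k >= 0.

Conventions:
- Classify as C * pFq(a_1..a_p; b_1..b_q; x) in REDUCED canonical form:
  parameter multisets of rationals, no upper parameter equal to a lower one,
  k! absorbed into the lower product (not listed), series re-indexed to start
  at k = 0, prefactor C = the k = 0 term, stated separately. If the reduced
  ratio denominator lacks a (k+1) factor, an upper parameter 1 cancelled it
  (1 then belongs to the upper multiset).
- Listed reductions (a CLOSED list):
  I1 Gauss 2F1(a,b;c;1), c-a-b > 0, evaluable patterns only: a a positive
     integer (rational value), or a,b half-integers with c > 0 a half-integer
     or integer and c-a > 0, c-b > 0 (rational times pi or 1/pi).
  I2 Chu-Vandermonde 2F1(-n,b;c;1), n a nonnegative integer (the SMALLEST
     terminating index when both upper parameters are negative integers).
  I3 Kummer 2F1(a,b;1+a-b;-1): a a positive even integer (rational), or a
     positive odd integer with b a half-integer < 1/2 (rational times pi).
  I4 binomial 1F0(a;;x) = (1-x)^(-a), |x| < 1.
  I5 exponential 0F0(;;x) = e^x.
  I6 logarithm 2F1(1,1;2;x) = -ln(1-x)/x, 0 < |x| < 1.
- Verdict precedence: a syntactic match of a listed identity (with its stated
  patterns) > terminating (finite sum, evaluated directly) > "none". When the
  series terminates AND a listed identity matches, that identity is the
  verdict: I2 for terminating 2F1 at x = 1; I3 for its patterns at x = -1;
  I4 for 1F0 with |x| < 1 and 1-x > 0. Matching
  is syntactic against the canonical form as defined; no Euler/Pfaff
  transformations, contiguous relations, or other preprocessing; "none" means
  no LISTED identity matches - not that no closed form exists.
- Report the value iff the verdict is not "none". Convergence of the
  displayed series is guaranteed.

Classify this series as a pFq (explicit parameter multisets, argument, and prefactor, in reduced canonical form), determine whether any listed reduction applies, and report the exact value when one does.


This is \frac{11}{2} * 3F2(-\frac{2}{5}, \frac{2}{3}, \frac{5}{2}; -\frac{1}{3}, \frac{1}{2}; \frac{2}{7}) in reduced canonical form. Verdict: none. No listed pattern accepts 3F2(-\frac{2}{5}, \frac{2}{3}, \frac{5}{2}; -\frac{1}{3}, \frac{1}{2}; \frac{2}{7}).

First insight: x = \frac{2}{7} and the running product (C = 11/2) telescopes to a rising factorial.
Term ratio: r(k) = \frac{2}{7} * (k-\frac{2}{5}) (k+\frac{2}{3}) (k+\frac{5}{2}) / [(k-\frac{1}{3}) (k+\frac{1}{2}) (k+1)] - rational in k. x = \frac{2}{7}; t_0 = \frac{11}{2}; negate the roots.


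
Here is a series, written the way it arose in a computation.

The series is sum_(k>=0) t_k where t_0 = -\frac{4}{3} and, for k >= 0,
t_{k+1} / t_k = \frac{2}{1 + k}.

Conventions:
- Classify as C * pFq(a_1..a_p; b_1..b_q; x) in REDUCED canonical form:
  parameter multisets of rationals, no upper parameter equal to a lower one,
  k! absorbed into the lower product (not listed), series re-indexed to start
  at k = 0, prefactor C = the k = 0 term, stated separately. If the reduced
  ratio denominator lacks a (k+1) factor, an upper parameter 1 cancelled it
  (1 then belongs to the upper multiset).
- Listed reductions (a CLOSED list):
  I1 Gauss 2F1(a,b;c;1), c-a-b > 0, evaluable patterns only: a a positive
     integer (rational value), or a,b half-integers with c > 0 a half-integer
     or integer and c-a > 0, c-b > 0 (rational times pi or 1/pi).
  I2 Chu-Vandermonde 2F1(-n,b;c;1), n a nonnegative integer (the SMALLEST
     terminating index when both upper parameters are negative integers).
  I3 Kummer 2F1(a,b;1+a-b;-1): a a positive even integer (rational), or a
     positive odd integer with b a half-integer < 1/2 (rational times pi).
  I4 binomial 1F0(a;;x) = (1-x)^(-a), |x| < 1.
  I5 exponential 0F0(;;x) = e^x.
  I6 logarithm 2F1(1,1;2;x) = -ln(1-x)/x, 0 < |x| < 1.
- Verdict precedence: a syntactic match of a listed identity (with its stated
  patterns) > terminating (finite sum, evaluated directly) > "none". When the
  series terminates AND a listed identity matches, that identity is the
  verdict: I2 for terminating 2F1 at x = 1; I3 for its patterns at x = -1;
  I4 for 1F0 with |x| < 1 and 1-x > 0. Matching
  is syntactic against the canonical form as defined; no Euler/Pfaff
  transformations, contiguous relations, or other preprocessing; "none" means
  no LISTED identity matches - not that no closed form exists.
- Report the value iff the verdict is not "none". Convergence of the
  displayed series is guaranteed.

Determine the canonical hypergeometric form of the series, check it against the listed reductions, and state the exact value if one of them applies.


With C = -\frac{4}{3}: the canonical form is 0F0(-; -; 2). Verdict (x = 2): the I5 exponential reduction applies (the 0F0 exponential series at x = 2). Exact value: \left(-\frac{4}{3}\right) \cdot e^{2}.

Structural cue: t_0 being -\frac{4}{3}, the expanded ratio factors over Q; C = -4/3, roots give parameters.
Term ratio: r(k) = 2 * 1 / [(k+1)] - rational; roots negated = parameters, x = 2, C = -\frac{4}{3}.


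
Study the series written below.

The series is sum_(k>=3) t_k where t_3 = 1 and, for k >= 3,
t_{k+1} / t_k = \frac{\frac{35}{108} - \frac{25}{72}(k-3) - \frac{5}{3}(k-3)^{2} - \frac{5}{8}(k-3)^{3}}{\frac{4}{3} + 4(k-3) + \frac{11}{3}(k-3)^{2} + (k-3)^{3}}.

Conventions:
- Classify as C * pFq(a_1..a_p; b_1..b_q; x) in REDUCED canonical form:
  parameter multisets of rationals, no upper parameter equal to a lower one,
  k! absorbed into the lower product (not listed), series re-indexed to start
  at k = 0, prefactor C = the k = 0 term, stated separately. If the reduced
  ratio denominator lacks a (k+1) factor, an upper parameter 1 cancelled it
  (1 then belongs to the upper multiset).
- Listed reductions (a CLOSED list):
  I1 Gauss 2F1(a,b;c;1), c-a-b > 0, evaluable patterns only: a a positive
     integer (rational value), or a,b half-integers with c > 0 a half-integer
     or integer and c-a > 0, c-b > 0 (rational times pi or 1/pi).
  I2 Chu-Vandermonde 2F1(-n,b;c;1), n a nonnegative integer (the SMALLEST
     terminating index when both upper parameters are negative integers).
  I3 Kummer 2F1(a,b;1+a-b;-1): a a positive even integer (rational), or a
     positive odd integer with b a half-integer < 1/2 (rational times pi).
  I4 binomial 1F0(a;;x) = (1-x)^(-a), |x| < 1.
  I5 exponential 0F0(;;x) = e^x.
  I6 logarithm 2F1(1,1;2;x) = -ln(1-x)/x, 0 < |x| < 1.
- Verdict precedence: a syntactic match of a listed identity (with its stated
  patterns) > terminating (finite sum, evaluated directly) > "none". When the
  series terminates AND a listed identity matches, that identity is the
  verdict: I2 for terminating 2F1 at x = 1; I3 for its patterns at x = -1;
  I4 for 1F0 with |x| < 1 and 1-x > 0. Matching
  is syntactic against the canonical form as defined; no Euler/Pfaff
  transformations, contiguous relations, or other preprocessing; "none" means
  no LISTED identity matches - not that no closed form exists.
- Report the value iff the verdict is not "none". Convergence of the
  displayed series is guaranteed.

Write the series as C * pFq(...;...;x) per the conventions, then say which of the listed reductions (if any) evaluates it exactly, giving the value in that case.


x = -\frac{5}{8} here; the reduced form reads 2F1, upper {-\frac{1}{3}, \frac{7}{3}}, lower {2}, C = 1. Verdict: none (x = -\frac{5}{8}): each listed identity misses the multisets {-\frac{1}{3}, \frac{7}{3}} ; {2}.

Key step: t_0 = 1 here, and roots of the ratio polynomials (prefactor 1) are the negated parameters.
Adjacent-term ratio: r(k) = -\frac{5}{8} * (k-\frac{1}{3}) (k+\frac{7}{3}) / [(k+2) (k+1)] - rational; roots negated = parameters, x = -\frac{5}{8}, C = 1.


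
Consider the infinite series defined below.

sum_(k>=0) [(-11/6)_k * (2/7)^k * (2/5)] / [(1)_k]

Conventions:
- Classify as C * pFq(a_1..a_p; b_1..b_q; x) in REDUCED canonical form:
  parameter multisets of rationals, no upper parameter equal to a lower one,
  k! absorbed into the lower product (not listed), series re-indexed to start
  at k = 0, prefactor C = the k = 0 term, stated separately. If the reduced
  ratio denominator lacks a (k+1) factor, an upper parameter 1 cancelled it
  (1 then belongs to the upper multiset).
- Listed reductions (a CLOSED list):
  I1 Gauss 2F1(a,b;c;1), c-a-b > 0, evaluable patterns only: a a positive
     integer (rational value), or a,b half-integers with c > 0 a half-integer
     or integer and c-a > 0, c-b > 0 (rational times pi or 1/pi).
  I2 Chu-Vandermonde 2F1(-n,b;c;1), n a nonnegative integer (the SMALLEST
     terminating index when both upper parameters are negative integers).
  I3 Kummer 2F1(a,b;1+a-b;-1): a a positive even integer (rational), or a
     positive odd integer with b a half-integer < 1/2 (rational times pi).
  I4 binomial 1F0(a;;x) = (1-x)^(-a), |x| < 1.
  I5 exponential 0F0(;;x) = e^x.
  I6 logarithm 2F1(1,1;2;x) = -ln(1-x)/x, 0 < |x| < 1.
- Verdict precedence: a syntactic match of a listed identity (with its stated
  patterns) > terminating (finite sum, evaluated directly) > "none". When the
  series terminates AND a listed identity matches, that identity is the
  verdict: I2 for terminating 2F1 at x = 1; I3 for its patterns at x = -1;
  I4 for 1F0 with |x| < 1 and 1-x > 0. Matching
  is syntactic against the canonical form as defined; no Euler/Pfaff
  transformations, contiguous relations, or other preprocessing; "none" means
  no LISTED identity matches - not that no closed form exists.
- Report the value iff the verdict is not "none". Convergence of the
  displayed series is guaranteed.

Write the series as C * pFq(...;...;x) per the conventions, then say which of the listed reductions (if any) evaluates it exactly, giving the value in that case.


Structural cue: t_0 = 2/5 here, and (1)_k (C = 2/5, x = 2/7) is k! itself.
Adjacent-term ratio: r(k) = (2/7) * (k-11/6) / [(k+1)] - rational; roots negated = parameters, x = (2/7), C = 2/5.

This is 2/5 * 1F0(-11/6; -; 2/7) in reduced canonical form. Verdict: the binomial series (I4) matches (the 1F0 binomial series: exponent 11/6, x = 2/7). Hence: (2/5) * (5/7)^(11/6).


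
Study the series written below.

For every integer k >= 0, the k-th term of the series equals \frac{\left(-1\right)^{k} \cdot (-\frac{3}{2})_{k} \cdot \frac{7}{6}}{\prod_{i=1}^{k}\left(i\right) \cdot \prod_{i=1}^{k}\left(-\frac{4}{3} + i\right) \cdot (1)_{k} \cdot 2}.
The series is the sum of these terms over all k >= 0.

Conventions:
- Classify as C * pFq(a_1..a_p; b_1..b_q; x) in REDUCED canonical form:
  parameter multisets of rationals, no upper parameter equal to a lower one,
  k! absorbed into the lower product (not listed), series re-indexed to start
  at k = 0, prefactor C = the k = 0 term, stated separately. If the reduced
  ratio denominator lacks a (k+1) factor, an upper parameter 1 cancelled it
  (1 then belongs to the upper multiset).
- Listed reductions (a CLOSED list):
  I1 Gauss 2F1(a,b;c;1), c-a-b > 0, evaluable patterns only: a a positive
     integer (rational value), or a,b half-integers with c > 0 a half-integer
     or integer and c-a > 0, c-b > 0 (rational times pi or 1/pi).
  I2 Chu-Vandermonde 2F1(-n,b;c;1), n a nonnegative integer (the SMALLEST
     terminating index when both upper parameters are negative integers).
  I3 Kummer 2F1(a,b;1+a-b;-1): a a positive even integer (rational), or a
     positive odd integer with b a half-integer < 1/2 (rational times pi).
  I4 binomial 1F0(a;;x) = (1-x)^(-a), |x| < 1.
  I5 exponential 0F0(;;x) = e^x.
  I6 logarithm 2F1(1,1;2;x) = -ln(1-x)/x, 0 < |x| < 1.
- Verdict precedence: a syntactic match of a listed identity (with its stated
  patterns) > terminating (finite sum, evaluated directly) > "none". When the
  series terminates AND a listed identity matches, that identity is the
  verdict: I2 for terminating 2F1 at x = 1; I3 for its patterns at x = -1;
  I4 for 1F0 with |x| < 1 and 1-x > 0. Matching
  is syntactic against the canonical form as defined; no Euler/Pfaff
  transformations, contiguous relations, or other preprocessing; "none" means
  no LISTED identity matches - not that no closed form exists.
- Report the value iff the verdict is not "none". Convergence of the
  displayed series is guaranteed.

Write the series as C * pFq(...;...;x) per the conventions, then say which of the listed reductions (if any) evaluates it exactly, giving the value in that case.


Prefactor \frac{7}{12}, argument -1: 1F2 with upper {-\frac{3}{2}} over lower {-\frac{1}{3}, 1}. Verdict: none - at argument -1 the multisets {-\frac{3}{2}} ; {-\frac{1}{3}, 1} match no listed identity.

First insight: t_0 = \frac{7}{12} here, and the product of the first k integers (prefactor 7/12) is k!.
Step ratio: r(k) = -1 * (k-\frac{3}{2}) / [(k-\frac{1}{3}) (k+1) (k+1)] - rational in k, leading ratio -1; with t_0 = \frac{7}{12}, classification follows.


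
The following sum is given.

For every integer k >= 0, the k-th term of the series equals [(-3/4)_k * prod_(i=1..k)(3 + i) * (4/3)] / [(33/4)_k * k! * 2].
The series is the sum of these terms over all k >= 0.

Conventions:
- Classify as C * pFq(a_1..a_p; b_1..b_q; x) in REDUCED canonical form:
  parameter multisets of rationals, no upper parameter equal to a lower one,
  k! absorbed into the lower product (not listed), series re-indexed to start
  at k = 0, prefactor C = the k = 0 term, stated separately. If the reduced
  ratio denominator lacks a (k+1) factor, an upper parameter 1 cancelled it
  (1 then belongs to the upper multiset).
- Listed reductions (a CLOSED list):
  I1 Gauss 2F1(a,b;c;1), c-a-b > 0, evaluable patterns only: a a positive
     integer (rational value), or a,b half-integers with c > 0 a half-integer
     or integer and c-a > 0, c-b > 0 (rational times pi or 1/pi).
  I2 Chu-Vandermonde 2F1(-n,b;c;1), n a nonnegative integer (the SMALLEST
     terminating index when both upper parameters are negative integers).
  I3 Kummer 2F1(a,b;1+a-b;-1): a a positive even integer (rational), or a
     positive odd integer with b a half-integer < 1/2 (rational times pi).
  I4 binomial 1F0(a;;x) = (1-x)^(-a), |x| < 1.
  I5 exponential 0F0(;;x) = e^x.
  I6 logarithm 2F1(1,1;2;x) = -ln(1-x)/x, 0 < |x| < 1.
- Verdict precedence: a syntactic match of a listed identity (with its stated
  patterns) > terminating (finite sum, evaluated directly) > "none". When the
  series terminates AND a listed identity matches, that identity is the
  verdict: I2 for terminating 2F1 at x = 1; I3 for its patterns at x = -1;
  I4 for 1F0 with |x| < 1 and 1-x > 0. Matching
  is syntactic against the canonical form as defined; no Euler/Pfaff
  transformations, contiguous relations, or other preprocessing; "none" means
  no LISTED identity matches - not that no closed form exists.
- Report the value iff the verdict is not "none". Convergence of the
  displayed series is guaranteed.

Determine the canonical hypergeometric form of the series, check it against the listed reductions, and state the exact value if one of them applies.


Key observation: t_0 being 2/3, the constant factors (C = 2/3) combine into one prefactor.
Ratio: r(k) = 1 * (k-3/4) (k+4) / [(k+33/4) (k+1)] - rational in k. x = 1; t_0 = 2/3; negate the roots.

x = 1 here; the reduced form reads 2F1, upper {-3/4, 4}, lower {33/4}, C = 2/3. Verdict at x = 1: Gauss's theorem (I1) matches (x = 1: the Gamma ratio telescopes since c-a-b = 5 > 0 and a = 4 in Z>0). Its exact value is 2465/6144.


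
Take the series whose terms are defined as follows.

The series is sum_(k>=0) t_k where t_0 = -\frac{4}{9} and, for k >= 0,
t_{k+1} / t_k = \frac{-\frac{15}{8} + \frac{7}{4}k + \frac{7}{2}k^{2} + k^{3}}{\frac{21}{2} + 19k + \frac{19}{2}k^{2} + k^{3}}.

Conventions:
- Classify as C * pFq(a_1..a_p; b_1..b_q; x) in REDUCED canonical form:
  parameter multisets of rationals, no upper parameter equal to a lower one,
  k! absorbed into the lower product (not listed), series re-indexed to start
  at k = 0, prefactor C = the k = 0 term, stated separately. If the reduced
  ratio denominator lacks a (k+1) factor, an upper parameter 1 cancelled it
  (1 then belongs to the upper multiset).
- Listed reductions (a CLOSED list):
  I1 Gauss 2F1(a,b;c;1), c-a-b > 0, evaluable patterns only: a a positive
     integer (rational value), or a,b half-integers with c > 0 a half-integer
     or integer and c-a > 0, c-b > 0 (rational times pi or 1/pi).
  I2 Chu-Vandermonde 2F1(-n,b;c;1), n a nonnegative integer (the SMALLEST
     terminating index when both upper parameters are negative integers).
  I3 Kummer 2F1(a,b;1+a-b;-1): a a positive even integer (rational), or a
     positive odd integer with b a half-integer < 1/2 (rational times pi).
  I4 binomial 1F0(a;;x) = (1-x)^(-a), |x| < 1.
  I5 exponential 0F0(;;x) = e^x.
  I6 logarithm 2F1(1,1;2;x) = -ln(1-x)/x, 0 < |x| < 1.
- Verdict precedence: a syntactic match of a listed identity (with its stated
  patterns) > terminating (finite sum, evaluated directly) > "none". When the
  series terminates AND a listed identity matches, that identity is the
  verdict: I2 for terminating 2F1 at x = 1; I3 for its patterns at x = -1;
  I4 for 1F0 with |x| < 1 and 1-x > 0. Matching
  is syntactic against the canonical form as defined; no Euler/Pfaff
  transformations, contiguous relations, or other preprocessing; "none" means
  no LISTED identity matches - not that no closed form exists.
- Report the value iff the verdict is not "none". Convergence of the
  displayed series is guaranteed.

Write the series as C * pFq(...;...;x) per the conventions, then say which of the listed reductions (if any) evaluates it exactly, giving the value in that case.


At argument 1: a 2F1 with upper {-\frac{1}{2}, \frac{5}{2}}, lower {7}, scaled by C = -\frac{4}{9}. Verdict at x = 1: Gauss's theorem I1 (half-integer case) matches (x = 1; upper {-\frac{1}{2}, \frac{5}{2}} half-integers, c = 7 in the evaluable pattern). Sum: \left(-\frac{1048576}{945945}\right) / \pi.

Key step: t_0 = -\frac{4}{9} here, and the ratio is unreduced: k + 3/2 divides both sides (prefactor -4/9).
Consecutive-term ratio: r(k) = 1 * (k-\frac{1}{2}) (k+\frac{5}{2}) / [(k+7) (k+1)] ; factor over Q: parameters, x = 1, and C = -\frac{4}{9}.


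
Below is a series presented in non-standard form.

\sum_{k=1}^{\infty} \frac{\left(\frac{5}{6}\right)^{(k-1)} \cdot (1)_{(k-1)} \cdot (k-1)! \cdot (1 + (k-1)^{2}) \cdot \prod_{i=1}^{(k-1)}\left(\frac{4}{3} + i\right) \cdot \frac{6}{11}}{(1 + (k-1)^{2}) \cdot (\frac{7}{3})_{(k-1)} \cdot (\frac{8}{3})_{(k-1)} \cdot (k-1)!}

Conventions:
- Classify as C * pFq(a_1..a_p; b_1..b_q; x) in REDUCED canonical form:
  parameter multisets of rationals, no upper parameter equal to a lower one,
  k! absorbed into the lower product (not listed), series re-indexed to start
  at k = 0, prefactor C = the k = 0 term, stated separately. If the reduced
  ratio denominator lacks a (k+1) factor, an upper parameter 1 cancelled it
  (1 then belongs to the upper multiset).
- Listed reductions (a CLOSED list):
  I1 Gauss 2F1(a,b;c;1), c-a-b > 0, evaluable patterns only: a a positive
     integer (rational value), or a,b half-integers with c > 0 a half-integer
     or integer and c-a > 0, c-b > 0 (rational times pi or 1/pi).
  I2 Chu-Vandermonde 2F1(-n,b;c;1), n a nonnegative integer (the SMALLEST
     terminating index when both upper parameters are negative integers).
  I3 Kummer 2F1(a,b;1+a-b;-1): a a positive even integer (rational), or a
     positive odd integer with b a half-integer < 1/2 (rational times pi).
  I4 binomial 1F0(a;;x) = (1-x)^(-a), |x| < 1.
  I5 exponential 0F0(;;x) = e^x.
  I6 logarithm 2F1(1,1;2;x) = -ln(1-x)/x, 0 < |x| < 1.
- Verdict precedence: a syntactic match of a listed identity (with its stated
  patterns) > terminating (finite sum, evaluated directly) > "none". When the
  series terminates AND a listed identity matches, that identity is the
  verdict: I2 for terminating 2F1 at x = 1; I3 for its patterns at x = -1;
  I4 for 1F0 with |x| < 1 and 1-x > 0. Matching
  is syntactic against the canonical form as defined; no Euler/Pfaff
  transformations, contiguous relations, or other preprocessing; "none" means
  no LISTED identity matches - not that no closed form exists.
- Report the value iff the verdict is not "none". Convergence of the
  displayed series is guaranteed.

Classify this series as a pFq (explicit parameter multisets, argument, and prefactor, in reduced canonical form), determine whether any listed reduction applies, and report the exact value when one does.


Structural cue: t_0 being \frac{6}{11}, the running product (C = 6/11) telescopes to a rising factorial.
Consecutive-term ratio: r(k) = \frac{5}{6} * (k+1) (k+1) / [(k+\frac{8}{3}) (k+1)] - rational; roots negated = parameters, x = \frac{5}{6}, C = \frac{6}{11}.

This is \frac{6}{11} * 2F1(1, 1; \frac{8}{3}; \frac{5}{6}) in reduced canonical form. Verdict: none. Every listed pattern misses the 2F1 form at \frac{5}{6}, upper {1, 1}.


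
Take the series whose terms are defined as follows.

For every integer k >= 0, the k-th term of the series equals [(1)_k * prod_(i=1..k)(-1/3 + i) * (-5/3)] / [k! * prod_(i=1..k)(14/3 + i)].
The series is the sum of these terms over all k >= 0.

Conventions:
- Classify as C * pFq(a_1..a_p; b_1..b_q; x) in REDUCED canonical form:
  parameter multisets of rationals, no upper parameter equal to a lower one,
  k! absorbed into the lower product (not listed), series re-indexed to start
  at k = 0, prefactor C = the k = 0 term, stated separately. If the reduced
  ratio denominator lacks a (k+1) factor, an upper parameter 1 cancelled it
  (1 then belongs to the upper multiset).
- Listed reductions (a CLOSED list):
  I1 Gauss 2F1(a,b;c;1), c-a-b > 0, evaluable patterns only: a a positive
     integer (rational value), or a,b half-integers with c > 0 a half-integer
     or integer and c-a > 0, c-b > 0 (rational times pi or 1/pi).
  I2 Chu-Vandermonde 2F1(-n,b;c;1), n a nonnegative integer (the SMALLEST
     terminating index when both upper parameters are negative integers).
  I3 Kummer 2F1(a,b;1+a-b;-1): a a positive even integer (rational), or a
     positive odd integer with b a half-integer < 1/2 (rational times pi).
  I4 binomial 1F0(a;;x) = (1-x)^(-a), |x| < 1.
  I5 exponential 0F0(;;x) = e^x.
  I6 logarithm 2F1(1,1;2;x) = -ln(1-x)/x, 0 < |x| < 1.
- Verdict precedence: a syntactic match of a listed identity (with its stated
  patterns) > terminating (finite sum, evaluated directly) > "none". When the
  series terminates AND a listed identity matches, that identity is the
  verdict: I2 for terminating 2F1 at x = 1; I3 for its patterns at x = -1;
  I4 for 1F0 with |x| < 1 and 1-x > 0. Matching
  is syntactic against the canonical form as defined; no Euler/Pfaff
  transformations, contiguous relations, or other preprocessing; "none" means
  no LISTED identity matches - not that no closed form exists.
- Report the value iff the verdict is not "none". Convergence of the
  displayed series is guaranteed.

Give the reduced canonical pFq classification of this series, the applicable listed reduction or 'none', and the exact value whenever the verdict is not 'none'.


Key observation: t_0 being -5/3, the running product (C = -5/3) telescopes to a rising factorial.
Adjacent-term ratio: r(k) = 1 * (k+2/3) (k+1) / [(k+17/3) (k+1)] - rational in k, leading ratio 1; with t_0 = -5/3, classification follows.

x = 1 here; the reduced form reads 2F1, upper {2/3, 1}, lower {17/3}, C = -5/3. Verdict (x = 1): Gauss (I1, integer-parameter pattern) applies (x = 1: the Gamma ratio telescopes since c-a-b = 4 > 0 and a = 1 in Z>0). Hence: -35/18.


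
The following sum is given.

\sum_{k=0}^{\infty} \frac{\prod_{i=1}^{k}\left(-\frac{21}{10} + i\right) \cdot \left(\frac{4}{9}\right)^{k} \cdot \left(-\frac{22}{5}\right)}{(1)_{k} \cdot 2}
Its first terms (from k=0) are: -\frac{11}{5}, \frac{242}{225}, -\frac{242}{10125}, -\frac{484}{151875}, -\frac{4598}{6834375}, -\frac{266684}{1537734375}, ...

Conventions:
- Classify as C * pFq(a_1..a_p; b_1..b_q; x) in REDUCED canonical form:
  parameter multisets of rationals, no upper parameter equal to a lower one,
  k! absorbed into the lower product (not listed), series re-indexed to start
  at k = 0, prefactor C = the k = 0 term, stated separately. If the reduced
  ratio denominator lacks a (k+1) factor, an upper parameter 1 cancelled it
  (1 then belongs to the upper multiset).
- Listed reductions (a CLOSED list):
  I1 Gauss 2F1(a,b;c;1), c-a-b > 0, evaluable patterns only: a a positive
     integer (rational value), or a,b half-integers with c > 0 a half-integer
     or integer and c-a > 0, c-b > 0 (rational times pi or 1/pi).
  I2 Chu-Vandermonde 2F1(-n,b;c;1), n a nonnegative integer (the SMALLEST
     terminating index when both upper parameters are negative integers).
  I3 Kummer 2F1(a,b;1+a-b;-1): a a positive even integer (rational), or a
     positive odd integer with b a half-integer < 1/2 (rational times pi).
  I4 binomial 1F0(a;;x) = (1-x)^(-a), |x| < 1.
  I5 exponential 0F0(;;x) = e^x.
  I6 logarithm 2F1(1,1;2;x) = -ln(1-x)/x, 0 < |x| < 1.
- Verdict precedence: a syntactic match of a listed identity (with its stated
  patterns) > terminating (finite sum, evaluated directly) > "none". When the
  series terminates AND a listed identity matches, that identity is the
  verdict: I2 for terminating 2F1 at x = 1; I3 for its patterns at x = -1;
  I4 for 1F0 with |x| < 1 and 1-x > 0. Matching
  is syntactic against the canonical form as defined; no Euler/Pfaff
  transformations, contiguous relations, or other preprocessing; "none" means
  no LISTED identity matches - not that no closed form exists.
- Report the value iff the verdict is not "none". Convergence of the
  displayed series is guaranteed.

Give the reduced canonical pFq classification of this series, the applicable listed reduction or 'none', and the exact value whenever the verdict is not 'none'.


At argument \frac{4}{9}: a 1F0 with upper {-\frac{11}{10}}, lower {-}, scaled by C = -\frac{11}{5}. Verdict: the binomial series (I4) fires (the 1F0 binomial series: exponent 11/10, x = \frac{4}{9}). Exact value: \left(-\frac{11}{5}\right) \cdot \left(\frac{5}{9}\right)^{\frac{11}{10}}.

First insight: t_0 being -\frac{11}{5}, the running product (prefactor -11/5) telescopes to a rising factorial.
Consecutive-term ratio: r(k) = \frac{4}{9} * (k-\frac{11}{10}) / [(k+1)] - rational in k, leading ratio \frac{4}{9}; with t_0 = -\frac{11}{5}, classification follows.


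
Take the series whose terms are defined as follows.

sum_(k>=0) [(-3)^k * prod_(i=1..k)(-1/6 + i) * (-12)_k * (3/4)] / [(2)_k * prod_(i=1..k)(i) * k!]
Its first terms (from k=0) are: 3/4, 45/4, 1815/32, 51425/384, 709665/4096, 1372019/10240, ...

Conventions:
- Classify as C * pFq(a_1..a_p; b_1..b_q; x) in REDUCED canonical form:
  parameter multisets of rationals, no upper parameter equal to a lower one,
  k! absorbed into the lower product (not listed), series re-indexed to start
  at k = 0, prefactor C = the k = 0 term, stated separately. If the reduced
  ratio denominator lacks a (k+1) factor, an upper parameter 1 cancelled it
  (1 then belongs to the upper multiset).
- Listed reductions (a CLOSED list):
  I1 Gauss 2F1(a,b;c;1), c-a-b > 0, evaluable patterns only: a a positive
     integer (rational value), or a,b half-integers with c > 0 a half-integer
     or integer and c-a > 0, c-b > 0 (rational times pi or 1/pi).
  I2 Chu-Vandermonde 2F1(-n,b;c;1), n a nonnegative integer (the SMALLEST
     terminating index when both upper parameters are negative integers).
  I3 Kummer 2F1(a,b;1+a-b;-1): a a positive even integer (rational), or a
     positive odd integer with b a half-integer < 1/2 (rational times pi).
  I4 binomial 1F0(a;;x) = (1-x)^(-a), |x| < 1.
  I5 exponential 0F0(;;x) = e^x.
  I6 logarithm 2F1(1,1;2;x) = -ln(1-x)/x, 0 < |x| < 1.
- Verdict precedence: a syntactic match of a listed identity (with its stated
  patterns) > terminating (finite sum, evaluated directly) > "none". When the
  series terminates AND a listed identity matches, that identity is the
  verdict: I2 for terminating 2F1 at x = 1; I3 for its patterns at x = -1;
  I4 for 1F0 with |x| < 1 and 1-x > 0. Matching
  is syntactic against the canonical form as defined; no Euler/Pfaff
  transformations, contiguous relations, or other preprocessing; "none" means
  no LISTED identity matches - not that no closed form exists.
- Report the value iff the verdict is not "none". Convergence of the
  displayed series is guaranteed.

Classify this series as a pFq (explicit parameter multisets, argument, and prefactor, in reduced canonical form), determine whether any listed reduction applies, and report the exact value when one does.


Reduced: x = -3, 2F2, upper = {-12, 5/6}, lower = {1, 2}, C = 3/4. Verdict: terminating - upper -12 stops the sum at k = 12; the 13 terms are added exactly. Its exact value is 390702722697059119841/650941377911193600.

The tell: t_0 being 3/4, the denominator's factorial ratio (C = 3/4) is a lower Pochhammer.
Adjacent-term ratio: r(k) = (-3) * (k-12) (k+5/6) / [(k+1) (k+2) (k+1)] ; factor over Q: parameters, x = (-3), and C = 3/4.


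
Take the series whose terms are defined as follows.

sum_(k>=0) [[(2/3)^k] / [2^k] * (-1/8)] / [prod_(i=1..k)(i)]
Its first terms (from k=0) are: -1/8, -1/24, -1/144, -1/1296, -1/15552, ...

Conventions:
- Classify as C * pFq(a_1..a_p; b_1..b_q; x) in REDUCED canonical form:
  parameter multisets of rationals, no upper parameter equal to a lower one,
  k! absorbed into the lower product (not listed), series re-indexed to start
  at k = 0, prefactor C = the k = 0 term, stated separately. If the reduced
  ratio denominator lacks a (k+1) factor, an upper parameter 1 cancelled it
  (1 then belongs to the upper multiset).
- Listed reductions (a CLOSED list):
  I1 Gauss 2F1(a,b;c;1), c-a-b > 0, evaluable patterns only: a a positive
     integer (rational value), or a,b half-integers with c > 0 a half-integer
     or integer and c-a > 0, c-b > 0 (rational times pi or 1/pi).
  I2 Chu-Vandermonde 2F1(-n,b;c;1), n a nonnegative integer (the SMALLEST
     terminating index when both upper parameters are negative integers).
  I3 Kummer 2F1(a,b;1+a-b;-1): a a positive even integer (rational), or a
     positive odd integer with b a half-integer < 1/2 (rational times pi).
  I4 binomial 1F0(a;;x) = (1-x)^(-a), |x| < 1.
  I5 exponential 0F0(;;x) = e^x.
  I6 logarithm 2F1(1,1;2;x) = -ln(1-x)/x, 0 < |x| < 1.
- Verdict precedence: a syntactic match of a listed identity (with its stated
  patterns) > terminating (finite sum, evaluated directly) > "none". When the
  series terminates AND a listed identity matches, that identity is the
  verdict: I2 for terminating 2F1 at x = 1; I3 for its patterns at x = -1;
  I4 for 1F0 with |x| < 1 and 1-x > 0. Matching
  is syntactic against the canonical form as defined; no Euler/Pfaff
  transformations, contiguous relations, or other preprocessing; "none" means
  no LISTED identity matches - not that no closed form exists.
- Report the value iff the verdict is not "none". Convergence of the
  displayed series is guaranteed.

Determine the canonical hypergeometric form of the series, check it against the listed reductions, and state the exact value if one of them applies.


Canonical form: C = -1/8 times 0F0 with upper {-}, lower {-}, x = 1/3. Verdict: the exponential series (I5) fires (the 0F0 exponential series at x = 1/3). Its exact value is (-1/8) * e^(1/3).

The tell: from the first term -1/8: the product of the first k integers (C = -1/8, x = 1/3) is k!.
Term ratio: r(k) = (1/3) * 1 / [(k+1)] - rational in k. x = (1/3); t_0 = -1/8; negate the roots.


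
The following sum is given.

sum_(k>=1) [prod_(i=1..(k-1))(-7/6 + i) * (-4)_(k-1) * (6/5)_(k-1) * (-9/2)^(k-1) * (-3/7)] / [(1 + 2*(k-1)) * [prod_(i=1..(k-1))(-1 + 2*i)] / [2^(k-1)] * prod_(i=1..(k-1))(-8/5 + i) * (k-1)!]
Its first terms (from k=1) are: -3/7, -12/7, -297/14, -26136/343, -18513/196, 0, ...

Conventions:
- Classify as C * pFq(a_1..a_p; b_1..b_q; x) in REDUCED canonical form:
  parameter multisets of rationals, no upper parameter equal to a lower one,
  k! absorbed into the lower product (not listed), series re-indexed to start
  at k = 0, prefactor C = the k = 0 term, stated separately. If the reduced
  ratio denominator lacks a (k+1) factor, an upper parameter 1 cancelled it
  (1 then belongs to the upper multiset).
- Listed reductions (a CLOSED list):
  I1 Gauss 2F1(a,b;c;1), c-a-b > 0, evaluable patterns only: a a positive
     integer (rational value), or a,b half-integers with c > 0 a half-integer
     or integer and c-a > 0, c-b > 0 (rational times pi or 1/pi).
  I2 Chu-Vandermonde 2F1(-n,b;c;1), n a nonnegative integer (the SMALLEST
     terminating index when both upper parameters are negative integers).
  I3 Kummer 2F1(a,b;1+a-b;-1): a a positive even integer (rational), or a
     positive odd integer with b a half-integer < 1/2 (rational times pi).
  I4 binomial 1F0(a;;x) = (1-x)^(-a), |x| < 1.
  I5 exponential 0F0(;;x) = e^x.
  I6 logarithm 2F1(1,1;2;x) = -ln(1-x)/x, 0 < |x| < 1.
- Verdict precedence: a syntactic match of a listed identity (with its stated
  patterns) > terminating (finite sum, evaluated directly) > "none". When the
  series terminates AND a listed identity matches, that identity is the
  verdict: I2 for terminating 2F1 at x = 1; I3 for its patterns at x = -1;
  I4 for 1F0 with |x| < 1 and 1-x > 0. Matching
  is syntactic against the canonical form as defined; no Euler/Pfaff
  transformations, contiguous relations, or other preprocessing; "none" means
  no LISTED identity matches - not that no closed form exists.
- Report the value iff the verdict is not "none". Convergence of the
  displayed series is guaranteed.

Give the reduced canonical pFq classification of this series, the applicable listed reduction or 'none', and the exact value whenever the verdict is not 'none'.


x = -9/2 here; the reduced form reads 3F2, upper {-4, -1/6, 6/5}, lower {-3/5, 3/2}, C = -3/7. Verdict: terminating at k = 4: the factor (-4)_k kills every later term; summing the 5 survivors is exact. Hence: -266181/1372.

Key observation: with t_0 = -3/7, the running product (C = -3/7, x = -9/2) telescopes to a rising factorial.
Ratio: r(k) = (-9/2) * (k-4) (k-1/6) (k+6/5) / [(k-3/5) (k+3/2) (k+1)] - rational in k, leading ratio (-9/2); with t_0 = -3/7, classification follows.


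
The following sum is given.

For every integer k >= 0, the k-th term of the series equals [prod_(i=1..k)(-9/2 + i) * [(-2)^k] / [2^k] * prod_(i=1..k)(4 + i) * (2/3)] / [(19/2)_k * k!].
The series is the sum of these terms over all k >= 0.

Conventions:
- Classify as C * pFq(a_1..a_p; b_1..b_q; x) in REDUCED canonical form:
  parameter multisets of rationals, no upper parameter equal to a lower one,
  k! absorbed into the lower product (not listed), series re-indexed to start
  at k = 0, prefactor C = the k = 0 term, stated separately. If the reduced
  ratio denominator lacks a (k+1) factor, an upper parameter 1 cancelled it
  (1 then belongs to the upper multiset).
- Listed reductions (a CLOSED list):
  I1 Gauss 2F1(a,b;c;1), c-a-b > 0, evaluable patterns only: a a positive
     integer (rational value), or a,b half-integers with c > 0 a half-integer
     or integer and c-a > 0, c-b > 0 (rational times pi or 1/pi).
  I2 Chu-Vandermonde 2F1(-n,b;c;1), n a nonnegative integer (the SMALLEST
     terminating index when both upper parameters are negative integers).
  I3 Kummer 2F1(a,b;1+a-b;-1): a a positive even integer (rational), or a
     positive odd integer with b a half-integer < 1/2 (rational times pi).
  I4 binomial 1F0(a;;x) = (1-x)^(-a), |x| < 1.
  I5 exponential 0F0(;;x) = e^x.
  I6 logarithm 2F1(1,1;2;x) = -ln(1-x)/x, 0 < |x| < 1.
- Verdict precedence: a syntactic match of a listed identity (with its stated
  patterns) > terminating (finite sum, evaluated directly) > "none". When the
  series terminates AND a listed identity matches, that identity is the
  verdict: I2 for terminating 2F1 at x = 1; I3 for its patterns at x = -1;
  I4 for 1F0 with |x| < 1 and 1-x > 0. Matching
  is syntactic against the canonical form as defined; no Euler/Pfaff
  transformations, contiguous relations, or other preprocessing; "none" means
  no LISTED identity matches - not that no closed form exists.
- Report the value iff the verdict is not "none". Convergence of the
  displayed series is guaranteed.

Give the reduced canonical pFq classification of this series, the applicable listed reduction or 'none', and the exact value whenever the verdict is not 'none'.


With C = 2/3: the canonical form is 2F1(-7/2, 5; 19/2; -1). Verdict (x = -1): Kummer (I3) applies (x = -1; c = 19/2 equals 1+a-b for upper {-7/2, 5}: listed pattern). Its exact value is (255255/262144) * pi.

First insight: with t_0 = 2/3, the running product (C = 2/3, x = -1) telescopes to a rising factorial.
Step ratio: r(k) = (-1) * (k-7/2) (k+5) / [(k+19/2) (k+1)] - rational; roots negated = parameters, x = (-1), C = 2/3.
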